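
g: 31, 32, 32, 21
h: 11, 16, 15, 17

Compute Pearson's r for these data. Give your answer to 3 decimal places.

-0.497

n = 4, Σg = 116, Σh = 59, Σg² = 3450, Σh² = 891, Σgh = 1690
nΣgh − ΣgΣh = 6760 − 6844 = -84
nΣg² − (Σg)² = 13800 − 13456 = 344; nΣh² − (Σh)² = 3564 − 3481 = 83
r = -84 / √(344 × 83) = -84 / 168.9734 ≈ -0.497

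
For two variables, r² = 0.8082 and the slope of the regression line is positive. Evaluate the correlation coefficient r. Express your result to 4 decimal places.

|r| = √0.8082 = 0.8990
The association is positive, so r = 0.8990.

0.8990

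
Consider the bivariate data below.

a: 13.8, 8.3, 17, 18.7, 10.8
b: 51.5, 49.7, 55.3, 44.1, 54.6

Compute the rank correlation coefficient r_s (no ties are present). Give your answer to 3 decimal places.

-0.100

Rank a: 3, 1, 4, 5, 2
Rank b: 3, 2, 5, 1, 4
d = rank(a) − rank(b): 0, -1, -1, 4, -2; Σd² = 22
ρ = 1 − 6Σd² / [n(n²−1)] = 1 − 6×22 / (5×24) = 1 − 132/120 ≈ -0.100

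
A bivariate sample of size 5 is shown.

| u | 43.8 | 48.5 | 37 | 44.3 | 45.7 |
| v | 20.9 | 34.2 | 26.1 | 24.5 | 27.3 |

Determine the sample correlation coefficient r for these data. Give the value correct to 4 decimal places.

n = 5, Σu = 219.3, Σv = 133, Σu² = 9690.67, Σv² = 3633.2, Σuv = 5872.78
nΣuv − ΣuΣv = 29363.9 − 29166.9 = 197
nΣu² − (Σu)² = 48453.35 − 48092.49 = 360.86; nΣv² − (Σv)² = 18166 − 17689 = 477
r = 197 / √(360.86 × 477) = 197 / 414.8858 ≈ 0.4748

0.4748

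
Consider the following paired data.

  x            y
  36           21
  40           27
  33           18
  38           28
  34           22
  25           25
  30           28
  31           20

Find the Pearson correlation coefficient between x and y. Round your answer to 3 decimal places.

0.147

n = 8, Σx = 267, Σy = 189, Σx² = 9071, Σy² = 4571, Σxy = 6327
nΣxy − ΣxΣy = 50616 − 50463 = 153
nΣx² − (Σx)² = 72568 − 71289 = 1279; nΣy² − (Σy)² = 36568 − 35721 = 847
r = 153 / √(1279 × 847) = 153 / 1040.8232 ≈ 0.147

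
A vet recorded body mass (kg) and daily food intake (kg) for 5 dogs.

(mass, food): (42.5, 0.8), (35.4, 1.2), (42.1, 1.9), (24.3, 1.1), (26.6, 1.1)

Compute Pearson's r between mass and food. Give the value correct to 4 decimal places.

0.2854

n = 5, Σx = 170.9, Σy = 6.1, Σx² = 6129.87, Σy² = 8.11, Σxy = 212.46
nΣxy − ΣxΣy = 1062.3 − 1042.49 = 19.81
nΣx² − (Σx)² = 30649.35 − 29206.81 = 1442.54; nΣy² − (Σy)² = 40.55 − 37.21 = 3.34
r = 19.81 / √(1442.54 × 3.34) = 19.81 / 69.4124 ≈ 0.2854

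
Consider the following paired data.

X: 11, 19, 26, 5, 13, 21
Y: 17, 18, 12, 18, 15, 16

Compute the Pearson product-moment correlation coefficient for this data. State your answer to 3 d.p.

-0.669

n = 6, ΣX = 95, ΣY = 96, ΣX² = 1793, ΣY² = 1562, ΣXY = 1462
nΣXY − ΣXΣY = 8772 − 9120 = -348
nΣX² − (ΣX)² = 10758 − 9025 = 1733; nΣY² − (ΣY)² = 9372 − 9216 = 156
r = -348 / √(1733 × 156) = -348 / 519.9500 ≈ -0.669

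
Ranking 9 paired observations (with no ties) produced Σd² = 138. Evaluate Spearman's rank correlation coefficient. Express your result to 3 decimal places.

-0.150

ρ = 1 − 6Σd² / [n(n²−1)] = 1 − 6×138 / (9×80)
  = 1 − 828/720 = 1 − 1.1500 ≈ -0.150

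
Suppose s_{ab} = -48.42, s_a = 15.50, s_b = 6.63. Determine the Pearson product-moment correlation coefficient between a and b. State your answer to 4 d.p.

r = Cov(a,b) / (s_a · s_b) = -48.42 / (15.50 × 6.63)
  = -48.42 / 102.7650 ≈ -0.4712

-0.4712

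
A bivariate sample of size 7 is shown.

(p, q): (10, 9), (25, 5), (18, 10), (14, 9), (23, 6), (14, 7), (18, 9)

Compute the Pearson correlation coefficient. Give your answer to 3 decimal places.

-0.669

n = 7, Σp = 122, Σq = 55, Σp² = 2294, Σq² = 453, Σpq = 919
nΣpq − ΣpΣq = 6433 − 6710 = -277
nΣp² − (Σp)² = 16058 − 14884 = 1174; nΣq² − (Σq)² = 3171 − 3025 = 146
r = -277 / √(1174 × 146) = -277 / 414.0097 ≈ -0.669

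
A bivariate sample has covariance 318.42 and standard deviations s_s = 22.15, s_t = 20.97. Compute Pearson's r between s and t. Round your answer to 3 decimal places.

r = Cov(s,t) / (s_s · s_t) = 318.42 / (22.15 × 20.97)
  = 318.42 / 464.4855 ≈ 0.686

0.686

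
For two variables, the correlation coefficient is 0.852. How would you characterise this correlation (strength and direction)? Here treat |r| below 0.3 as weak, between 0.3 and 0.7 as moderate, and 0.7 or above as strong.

r = 0.852 > 0 so the relationship is positive.
|r| = 0.852, which falls in the strong range.

strong positive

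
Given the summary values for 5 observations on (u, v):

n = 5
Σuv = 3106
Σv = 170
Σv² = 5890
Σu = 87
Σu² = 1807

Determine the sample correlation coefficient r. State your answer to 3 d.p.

r = (nΣuv − ΣuΣv) / √[(nΣu² − (Σu)²)(nΣv² − (Σv)²)]
Numerator: 5×3106 − 87×170 = 740
Denominator: √[(9035 − 7569)(29450 − 28900)] = √[1466 × 550] = 897.9421
r = 740 / 897.9421 ≈ 0.824

0.824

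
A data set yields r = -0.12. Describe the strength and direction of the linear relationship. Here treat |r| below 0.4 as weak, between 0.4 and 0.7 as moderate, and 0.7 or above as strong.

r = -0.12 < 0 so the relationship is negative.
|r| = 0.12, which falls in the weak range.

weak negative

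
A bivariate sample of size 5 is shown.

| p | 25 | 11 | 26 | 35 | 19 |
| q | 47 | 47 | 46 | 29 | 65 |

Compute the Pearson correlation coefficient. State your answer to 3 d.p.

n = 5, Σp = 116, Σq = 234, Σp² = 3008, Σq² = 11600, Σpq = 5138
nΣpq − ΣpΣq = 25690 − 27144 = -1454
nΣp² − (Σp)² = 15040 − 13456 = 1584; nΣq² − (Σq)² = 58000 − 54756 = 3244
r = -1454 / √(1584 × 3244) = -1454 / 2266.8251 ≈ -0.641

-0.641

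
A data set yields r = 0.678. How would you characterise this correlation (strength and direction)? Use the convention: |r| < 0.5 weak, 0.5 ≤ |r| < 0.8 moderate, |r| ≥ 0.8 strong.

moderate positive

r = 0.678 > 0 so the relationship is positive.
|r| = 0.678, which falls in the moderate range.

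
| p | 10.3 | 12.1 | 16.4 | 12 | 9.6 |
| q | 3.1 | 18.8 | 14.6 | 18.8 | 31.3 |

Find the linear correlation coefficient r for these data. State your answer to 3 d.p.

-0.198

n = 5, Σp = 60.4, Σq = 86.6, Σp² = 757.62, Σq² = 1909.34, Σpq = 1024.93
nΣpq − ΣpΣq = 5124.65 − 5230.64 = -105.99
nΣp² − (Σp)² = 3788.1 − 3648.16 = 139.94; nΣq² − (Σq)² = 9546.7 − 7499.56 = 2047.14
r = -105.99 / √(139.94 × 2047.14) = -105.99 / 535.2352 ≈ -0.198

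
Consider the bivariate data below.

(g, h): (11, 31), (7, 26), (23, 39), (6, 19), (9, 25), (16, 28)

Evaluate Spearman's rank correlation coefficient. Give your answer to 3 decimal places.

Rank g: 4, 2, 6, 1, 3, 5
Rank h: 5, 3, 6, 1, 2, 4
d = rank(g) − rank(h): -1, -1, 0, 0, 1, 1; Σd² = 4
ρ = 1 − 6Σd² / [n(n²−1)] = 1 − 6×4 / (6×35) = 1 − 24/210 ≈ 0.886

0.886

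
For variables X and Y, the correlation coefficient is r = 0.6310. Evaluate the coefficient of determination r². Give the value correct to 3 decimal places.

r² = (0.6310)² = 0.398

0.398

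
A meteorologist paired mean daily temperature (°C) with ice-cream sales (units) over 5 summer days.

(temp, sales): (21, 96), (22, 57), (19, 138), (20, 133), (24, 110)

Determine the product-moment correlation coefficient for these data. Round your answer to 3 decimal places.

-0.513

n = 5, Σx = 106, Σy = 534, Σx² = 2262, Σy² = 61298, Σxy = 11192
nΣxy − ΣxΣy = 55960 − 56604 = -644
nΣx² − (Σx)² = 11310 − 11236 = 74; nΣy² − (Σy)² = 306490 − 285156 = 21334
r = -644 / √(74 × 21334) = -644 / 1256.4697 ≈ -0.513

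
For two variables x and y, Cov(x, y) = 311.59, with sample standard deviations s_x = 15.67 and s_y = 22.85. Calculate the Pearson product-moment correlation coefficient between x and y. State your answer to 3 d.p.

0.870

r = Cov(x,y) / (s_x · s_y) = 311.59 / (15.67 × 22.85)
  = 311.59 / 358.0595 ≈ 0.870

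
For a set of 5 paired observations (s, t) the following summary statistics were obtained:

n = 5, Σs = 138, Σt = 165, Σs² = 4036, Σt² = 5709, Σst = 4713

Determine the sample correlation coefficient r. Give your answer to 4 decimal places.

r = (nΣst − ΣsΣt) / √[(nΣs² − (Σs)²)(nΣt² − (Σt)²)]
Numerator: 5×4713 − 138×165 = 795
Denominator: √[(20180 − 19044)(28545 − 27225)] = √[1136 × 1320] = 1224.5489
r = 795 / 1224.5489 ≈ 0.6492

0.6492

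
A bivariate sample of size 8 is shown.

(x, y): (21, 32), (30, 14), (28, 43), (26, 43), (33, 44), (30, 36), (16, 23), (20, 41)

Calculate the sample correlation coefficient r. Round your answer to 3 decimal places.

n = 8, Σx = 204, Σy = 276, Σx² = 5446, Σy² = 10360, Σxy = 7134
nΣxy − ΣxΣy = 57072 − 56304 = 768
nΣx² − (Σx)² = 43568 − 41616 = 1952; nΣy² − (Σy)² = 82880 − 76176 = 6704
r = 768 / √(1952 × 6704) = 768 / 3617.4864 ≈ 0.212

0.212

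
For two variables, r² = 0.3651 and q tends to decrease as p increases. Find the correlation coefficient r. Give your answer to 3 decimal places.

|r| = √0.3651 = 0.604
The association is negative, so r = −0.604.

-0.604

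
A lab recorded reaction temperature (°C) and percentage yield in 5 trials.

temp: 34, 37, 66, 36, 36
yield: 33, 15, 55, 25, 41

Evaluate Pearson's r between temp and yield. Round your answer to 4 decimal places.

n = 5, Σx = 209, Σy = 169, Σx² = 9473, Σy² = 6645, Σxy = 7683
nΣxy − ΣxΣy = 38415 − 35321 = 3094
nΣx² − (Σx)² = 47365 − 43681 = 3684; nΣy² − (Σy)² = 33225 − 28561 = 4664
r = 3094 / √(3684 × 4664) = 3094 / 4145.1388 ≈ 0.7464

0.7464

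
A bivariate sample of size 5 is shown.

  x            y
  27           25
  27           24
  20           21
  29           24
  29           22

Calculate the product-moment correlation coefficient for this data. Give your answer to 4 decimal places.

n = 5, Σx = 132, Σy = 116, Σx² = 3540, Σy² = 2702, Σxy = 3077
nΣxy − ΣxΣy = 15385 − 15312 = 73
nΣx² − (Σx)² = 17700 − 17424 = 276; nΣy² − (Σy)² = 13510 − 13456 = 54
r = 73 / √(276 × 54) = 73 / 122.0819 ≈ 0.5980

0.5980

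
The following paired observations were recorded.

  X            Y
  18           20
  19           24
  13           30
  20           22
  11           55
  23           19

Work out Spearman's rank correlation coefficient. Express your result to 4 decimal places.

-0.8286

Rank X: 3, 4, 2, 5, 1, 6
Rank Y: 2, 4, 5, 3, 6, 1
d = rank(X) − rank(Y): 1, 0, -3, 2, -5, 5; Σd² = 64
ρ = 1 − 6Σd² / [n(n²−1)] = 1 − 6×64 / (6×35) = 1 − 384/210 ≈ -0.8286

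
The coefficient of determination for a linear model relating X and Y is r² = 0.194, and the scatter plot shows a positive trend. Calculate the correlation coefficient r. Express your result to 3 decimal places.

|r| = √0.194 = 0.440
The association is positive, so r = 0.440.

0.440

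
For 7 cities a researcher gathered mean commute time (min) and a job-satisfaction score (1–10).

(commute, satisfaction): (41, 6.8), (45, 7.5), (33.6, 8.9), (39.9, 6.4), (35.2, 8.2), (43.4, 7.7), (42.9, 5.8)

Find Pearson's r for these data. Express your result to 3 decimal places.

n = 7, Σx = 281, Σy = 51.3, Σx² = 11389.98, Σy² = 382.83, Σxy = 2042.34
nΣxy − ΣxΣy = 14296.38 − 14415.3 = -118.92
nΣx² − (Σx)² = 79729.86 − 78961 = 768.86; nΣy² − (Σy)² = 2679.81 − 2631.69 = 48.12
r = -118.92 / √(768.86 × 48.12) = -118.92 / 192.3475 ≈ -0.618

-0.618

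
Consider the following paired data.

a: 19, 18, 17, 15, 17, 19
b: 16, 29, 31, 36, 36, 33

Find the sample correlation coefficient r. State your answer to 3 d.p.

-0.627

n = 6, Σa = 105, Σb = 181, Σa² = 1849, Σb² = 5739, Σab = 3132
nΣab − ΣaΣb = 18792 − 19005 = -213
nΣa² − (Σa)² = 11094 − 11025 = 69; nΣb² − (Σb)² = 34434 − 32761 = 1673
r = -213 / √(69 × 1673) = -213 / 339.7602 ≈ -0.627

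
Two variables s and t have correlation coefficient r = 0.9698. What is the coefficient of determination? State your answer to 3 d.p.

0.941

r² = (0.9698)² = 0.941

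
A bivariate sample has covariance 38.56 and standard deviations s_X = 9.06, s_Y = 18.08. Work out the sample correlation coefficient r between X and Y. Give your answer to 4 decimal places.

r = Cov(X,Y) / (s_X · s_Y) = 38.56 / (9.06 × 18.08)
  = 38.56 / 163.8048 ≈ 0.2354

0.2354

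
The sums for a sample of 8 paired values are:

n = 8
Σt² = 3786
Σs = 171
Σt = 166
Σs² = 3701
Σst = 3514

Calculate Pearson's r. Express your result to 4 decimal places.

-0.2736

r = (nΣst − ΣsΣt) / √[(nΣs² − (Σs)²)(nΣt² − (Σt)²)]
Numerator: 8×3514 − 171×166 = -274
Denominator: √[(29608 − 29241)(30288 − 27556)] = √[367 × 2732] = 1001.3211
r = -274 / 1001.3211 ≈ -0.2736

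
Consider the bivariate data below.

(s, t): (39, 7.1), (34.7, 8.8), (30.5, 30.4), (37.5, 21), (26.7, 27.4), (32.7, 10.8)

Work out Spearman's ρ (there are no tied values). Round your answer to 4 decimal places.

-0.7714

Rank s: 6, 4, 2, 5, 1, 3
Rank t: 1, 2, 6, 4, 5, 3
d = rank(s) − rank(t): 5, 2, -4, 1, -4, 0; Σd² = 62
ρ = 1 − 6Σd² / [n(n²−1)] = 1 − 6×62 / (6×35) = 1 − 372/210 ≈ -0.7714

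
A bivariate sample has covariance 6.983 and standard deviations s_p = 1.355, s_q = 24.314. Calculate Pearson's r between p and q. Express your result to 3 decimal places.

r = Cov(p,q) / (s_p · s_q) = 6.983 / (1.355 × 24.314)
  = 6.983 / 32.9455 ≈ 0.212

0.212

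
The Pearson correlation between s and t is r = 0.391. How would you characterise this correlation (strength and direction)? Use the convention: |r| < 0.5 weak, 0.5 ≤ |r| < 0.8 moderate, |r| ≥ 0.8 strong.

r = 0.391 > 0 so the relationship is positive.
|r| = 0.391, which falls in the weak range.

weak positive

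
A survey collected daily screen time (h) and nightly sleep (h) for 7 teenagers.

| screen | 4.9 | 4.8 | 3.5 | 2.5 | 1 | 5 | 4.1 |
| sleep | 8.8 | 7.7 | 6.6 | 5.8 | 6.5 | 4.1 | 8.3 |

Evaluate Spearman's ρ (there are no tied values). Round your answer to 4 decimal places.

Rank screen: 6, 5, 3, 2, 1, 7, 4
Rank sleep: 7, 5, 4, 2, 3, 1, 6
d = rank(screen) − rank(sleep): -1, 0, -1, 0, -2, 6, -2; Σd² = 46
ρ = 1 − 6Σd² / [n(n²−1)] = 1 − 6×46 / (7×48) = 1 − 276/336 ≈ 0.1786

0.1786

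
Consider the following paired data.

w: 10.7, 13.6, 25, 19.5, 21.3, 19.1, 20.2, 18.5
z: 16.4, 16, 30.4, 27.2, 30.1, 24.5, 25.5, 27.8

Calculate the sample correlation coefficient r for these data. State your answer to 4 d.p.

n = 8, Σw = 147.9, Σz = 197.9, Σw² = 2873.49, Σz² = 5118.31, Σwz = 3821.96
nΣwz − ΣwΣz = 30575.68 − 29269.41 = 1306.27
nΣw² − (Σw)² = 22987.92 − 21874.41 = 1113.51; nΣz² − (Σz)² = 40946.48 − 39164.41 = 1782.07
r = 1306.27 / √(1113.51 × 1782.07) = 1306.27 / 1408.6706 ≈ 0.9273

0.9273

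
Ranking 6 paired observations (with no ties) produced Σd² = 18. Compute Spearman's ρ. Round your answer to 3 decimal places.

ρ = 1 − 6Σd² / [n(n²−1)] = 1 − 6×18 / (6×35)
  = 1 − 108/210 = 1 − 0.5143 ≈ 0.486

0.486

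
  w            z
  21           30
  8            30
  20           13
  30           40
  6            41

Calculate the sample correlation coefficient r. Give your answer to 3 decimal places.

n = 5, Σw = 85, Σz = 154, Σw² = 1841, Σz² = 5250, Σwz = 2576
nΣwz − ΣwΣz = 12880 − 13090 = -210
nΣw² − (Σw)² = 9205 − 7225 = 1980; nΣz² − (Σz)² = 26250 − 23716 = 2534
r = -210 / √(1980 × 2534) = -210 / 2239.9375 ≈ -0.094

-0.094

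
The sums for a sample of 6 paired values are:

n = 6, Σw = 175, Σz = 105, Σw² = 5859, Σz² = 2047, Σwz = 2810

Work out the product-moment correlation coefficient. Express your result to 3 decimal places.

-0.635

r = (nΣwz − ΣwΣz) / √[(nΣw² − (Σw)²)(nΣz² − (Σz)²)]
Numerator: 6×2810 − 175×105 = -1515
Denominator: √[(35154 − 30625)(12282 − 11025)] = √[4529 × 1257] = 2385.9910
r = -1515 / 2385.9910 ≈ -0.635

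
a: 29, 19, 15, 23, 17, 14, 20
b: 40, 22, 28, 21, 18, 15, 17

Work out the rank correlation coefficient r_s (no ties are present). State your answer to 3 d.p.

Rank a: 7, 4, 2, 6, 3, 1, 5
Rank b: 7, 5, 6, 4, 3, 1, 2
d = rank(a) − rank(b): 0, -1, -4, 2, 0, 0, 3; Σd² = 30
ρ = 1 − 6Σd² / [n(n²−1)] = 1 − 6×30 / (7×48) = 1 − 180/336 ≈ 0.464

0.464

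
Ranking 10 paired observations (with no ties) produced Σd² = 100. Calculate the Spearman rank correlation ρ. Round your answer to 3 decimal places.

ρ = 1 − 6Σd² / [n(n²−1)] = 1 − 6×100 / (10×99)
  = 1 − 600/990 = 1 − 0.6061 ≈ 0.394

0.394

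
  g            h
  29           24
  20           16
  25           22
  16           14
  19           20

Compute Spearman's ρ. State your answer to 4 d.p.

0.9000

Rank g: 5, 3, 4, 1, 2
Rank h: 5, 2, 4, 1, 3
d = rank(g) − rank(h): 0, 1, 0, 0, -1; Σd² = 2
ρ = 1 − 6Σd² / [n(n²−1)] = 1 − 6×2 / (5×24) = 1 − 12/120 ≈ 0.9000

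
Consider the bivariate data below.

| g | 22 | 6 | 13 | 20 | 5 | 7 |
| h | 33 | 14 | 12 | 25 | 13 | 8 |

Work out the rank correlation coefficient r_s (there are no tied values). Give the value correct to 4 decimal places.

0.5429

Rank g: 6, 2, 4, 5, 1, 3
Rank h: 6, 4, 2, 5, 3, 1
d = rank(g) − rank(h): 0, -2, 2, 0, -2, 2; Σd² = 16
ρ = 1 − 6Σd² / [n(n²−1)] = 1 − 6×16 / (6×35) = 1 − 96/210 ≈ 0.5429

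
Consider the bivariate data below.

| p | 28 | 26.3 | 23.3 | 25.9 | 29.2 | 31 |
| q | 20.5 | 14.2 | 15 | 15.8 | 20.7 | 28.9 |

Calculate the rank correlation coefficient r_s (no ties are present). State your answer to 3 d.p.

0.829

Rank p: 4, 3, 1, 2, 5, 6
Rank q: 4, 1, 2, 3, 5, 6
d = rank(p) − rank(q): 0, 2, -1, -1, 0, 0; Σd² = 6
ρ = 1 − 6Σd² / [n(n²−1)] = 1 − 6×6 / (6×35) = 1 − 36/210 ≈ 0.829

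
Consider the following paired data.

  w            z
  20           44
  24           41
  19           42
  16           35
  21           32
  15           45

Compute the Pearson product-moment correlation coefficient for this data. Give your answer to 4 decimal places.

-0.1376

n = 6, Σw = 115, Σz = 239, Σw² = 2259, Σz² = 9655, Σwz = 4569
nΣwz − ΣwΣz = 27414 − 27485 = -71
nΣw² − (Σw)² = 13554 − 13225 = 329; nΣz² − (Σz)² = 57930 − 57121 = 809
r = -71 / √(329 × 809) = -71 / 515.9079 ≈ -0.1376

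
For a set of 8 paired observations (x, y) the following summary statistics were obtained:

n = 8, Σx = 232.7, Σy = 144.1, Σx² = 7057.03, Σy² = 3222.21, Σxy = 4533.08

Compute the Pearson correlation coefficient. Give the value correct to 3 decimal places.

r = (nΣxy − ΣxΣy) / √[(nΣx² − (Σx)²)(nΣy² − (Σy)²)]
Numerator: 8×4533.08 − 232.7×144.1 = 2732.57
Denominator: √[(56456.24 − 54149.29)(25777.68 − 20764.81)] = √[2306.95 × 5012.87] = 3400.6529
r = 2732.57 / 3400.6529 ≈ 0.804

0.804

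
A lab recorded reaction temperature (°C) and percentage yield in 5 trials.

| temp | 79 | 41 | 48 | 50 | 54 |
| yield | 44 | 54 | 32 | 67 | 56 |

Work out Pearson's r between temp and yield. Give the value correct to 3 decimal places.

n = 5, Σx = 272, Σy = 253, Σx² = 15642, Σy² = 13501, Σxy = 13600
nΣxy − ΣxΣy = 68000 − 68816 = -816
nΣx² − (Σx)² = 78210 − 73984 = 4226; nΣy² − (Σy)² = 67505 − 64009 = 3496
r = -816 / √(4226 × 3496) = -816 / 3843.7086 ≈ -0.212

-0.212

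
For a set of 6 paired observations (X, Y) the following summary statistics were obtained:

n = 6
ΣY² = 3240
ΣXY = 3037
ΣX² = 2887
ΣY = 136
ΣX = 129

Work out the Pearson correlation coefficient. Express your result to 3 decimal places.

r = (nΣXY − ΣXΣY) / √[(nΣX² − (ΣX)²)(nΣY² − (ΣY)²)]
Numerator: 6×3037 − 129×136 = 678
Denominator: √[(17322 − 16641)(19440 − 18496)] = √[681 × 944] = 801.7880
r = 678 / 801.7880 ≈ 0.846

0.846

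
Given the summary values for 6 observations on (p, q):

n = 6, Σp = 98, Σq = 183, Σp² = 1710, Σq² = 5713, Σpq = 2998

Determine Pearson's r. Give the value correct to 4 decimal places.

0.0751

r = (nΣpq − ΣpΣq) / √[(nΣp² − (Σp)²)(nΣq² − (Σq)²)]
Numerator: 6×2998 − 98×183 = 54
Denominator: √[(10260 − 9604)(34278 − 33489)] = √[656 × 789] = 719.4331
r = 54 / 719.4331 ≈ 0.0751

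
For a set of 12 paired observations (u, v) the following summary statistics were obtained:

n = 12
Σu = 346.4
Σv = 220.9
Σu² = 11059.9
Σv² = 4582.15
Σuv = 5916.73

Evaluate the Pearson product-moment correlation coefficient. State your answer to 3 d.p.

r = (nΣuv − ΣuΣv) / √[(nΣu² − (Σu)²)(nΣv² − (Σv)²)]
Numerator: 12×5916.73 − 346.4×220.9 = -5519
Denominator: √[(132718.8 − 119992.96)(54985.8 − 48796.81)] = √[12725.84 × 6188.99] = 8874.6885
r = -5519 / 8874.6885 ≈ -0.622

-0.622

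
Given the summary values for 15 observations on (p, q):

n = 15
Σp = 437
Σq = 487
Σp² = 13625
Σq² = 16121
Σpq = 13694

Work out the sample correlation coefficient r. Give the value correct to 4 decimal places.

-0.9388

r = (nΣpq − ΣpΣq) / √[(nΣp² − (Σp)²)(nΣq² − (Σq)²)]
Numerator: 15×13694 − 437×487 = -7409
Denominator: √[(204375 − 190969)(241815 − 237169)] = √[13406 × 4646] = 7892.0388
r = -7409 / 7892.0388 ≈ -0.9388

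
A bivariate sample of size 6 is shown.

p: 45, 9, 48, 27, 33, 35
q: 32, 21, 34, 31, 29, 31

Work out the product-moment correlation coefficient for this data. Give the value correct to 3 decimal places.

n = 6, Σp = 197, Σq = 178, Σp² = 7453, Σq² = 5384, Σpq = 6140
nΣpq − ΣpΣq = 36840 − 35066 = 1774
nΣp² − (Σp)² = 44718 − 38809 = 5909; nΣq² − (Σq)² = 32304 − 31684 = 620
r = 1774 / √(5909 × 620) = 1774 / 1914.0481 ≈ 0.927

0.927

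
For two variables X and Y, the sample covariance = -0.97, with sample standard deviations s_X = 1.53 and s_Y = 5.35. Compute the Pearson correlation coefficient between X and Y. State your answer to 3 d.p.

-0.119

r = Cov(X,Y) / (s_X · s_Y) = -0.97 / (1.53 × 5.35)
  = -0.97 / 8.1855 ≈ -0.119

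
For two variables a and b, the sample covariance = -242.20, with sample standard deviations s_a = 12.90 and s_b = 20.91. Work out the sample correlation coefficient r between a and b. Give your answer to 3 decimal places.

r = Cov(a,b) / (s_a · s_b) = -242.20 / (12.90 × 20.91)
  = -242.20 / 269.7390 ≈ -0.898

-0.898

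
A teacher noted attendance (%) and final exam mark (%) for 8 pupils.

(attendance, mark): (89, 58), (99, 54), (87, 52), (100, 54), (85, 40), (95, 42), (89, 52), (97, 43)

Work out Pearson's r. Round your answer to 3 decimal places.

0.125

n = 8, Σx = 741, Σy = 395, Σx² = 68871, Σy² = 19817, Σxy = 36621
nΣxy − ΣxΣy = 292968 − 292695 = 273
nΣx² − (Σx)² = 550968 − 549081 = 1887; nΣy² − (Σy)² = 158536 − 156025 = 2511
r = 273 / √(1887 × 2511) = 273 / 2176.7538 ≈ 0.125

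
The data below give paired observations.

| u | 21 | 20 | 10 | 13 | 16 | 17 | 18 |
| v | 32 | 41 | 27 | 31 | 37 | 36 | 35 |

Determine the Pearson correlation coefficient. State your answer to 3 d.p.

0.686

n = 7, Σu = 115, Σv = 239, Σu² = 1979, Σv² = 8285, Σuv = 3999
nΣuv − ΣuΣv = 27993 − 27485 = 508
nΣu² − (Σu)² = 13853 − 13225 = 628; nΣv² − (Σv)² = 57995 − 57121 = 874
r = 508 / √(628 × 874) = 508 / 740.8590 ≈ 0.686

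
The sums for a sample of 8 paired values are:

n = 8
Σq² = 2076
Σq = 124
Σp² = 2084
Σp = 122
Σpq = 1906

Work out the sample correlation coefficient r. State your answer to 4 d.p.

0.0809

r = (nΣpq − ΣpΣq) / √[(nΣp² − (Σp)²)(nΣq² − (Σq)²)]
Numerator: 8×1906 − 122×124 = 120
Denominator: √[(16672 − 14884)(16608 − 15376)] = √[1788 × 1232] = 1484.1887
r = 120 / 1484.1887 ≈ 0.0809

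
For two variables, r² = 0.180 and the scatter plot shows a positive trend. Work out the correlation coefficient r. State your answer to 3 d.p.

|r| = √0.180 = 0.424
The association is positive, so r = 0.424.

0.424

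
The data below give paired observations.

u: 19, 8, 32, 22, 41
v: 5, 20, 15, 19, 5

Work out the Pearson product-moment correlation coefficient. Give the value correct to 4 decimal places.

-0.5478

n = 5, Σu = 122, Σv = 64, Σu² = 3614, Σv² = 1036, Σuv = 1358
nΣuv − ΣuΣv = 6790 − 7808 = -1018
nΣu² − (Σu)² = 18070 − 14884 = 3186; nΣv² − (Σv)² = 5180 − 4096 = 1084
r = -1018 / √(3186 × 1084) = -1018 / 1858.3929 ≈ -0.5478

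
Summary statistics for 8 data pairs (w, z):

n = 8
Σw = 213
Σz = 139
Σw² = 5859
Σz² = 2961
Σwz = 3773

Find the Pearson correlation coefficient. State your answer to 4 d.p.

0.2252

r = (nΣwz − ΣwΣz) / √[(nΣw² − (Σw)²)(nΣz² − (Σz)²)]
Numerator: 8×3773 − 213×139 = 577
Denominator: √[(46872 − 45369)(23688 − 19321)] = √[1503 × 4367] = 2561.9526
r = 577 / 2561.9526 ≈ 0.2252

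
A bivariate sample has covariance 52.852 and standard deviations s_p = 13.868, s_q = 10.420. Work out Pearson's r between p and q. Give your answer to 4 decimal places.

r = Cov(p,q) / (s_p · s_q) = 52.852 / (13.868 × 10.420)
  = 52.852 / 144.5046 ≈ 0.3657

0.3657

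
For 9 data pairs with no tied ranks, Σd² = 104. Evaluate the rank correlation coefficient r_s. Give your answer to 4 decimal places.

0.1333

ρ = 1 − 6Σd² / [n(n²−1)] = 1 − 6×104 / (9×80)
  = 1 − 624/720 = 1 − 0.86667 ≈ 0.1333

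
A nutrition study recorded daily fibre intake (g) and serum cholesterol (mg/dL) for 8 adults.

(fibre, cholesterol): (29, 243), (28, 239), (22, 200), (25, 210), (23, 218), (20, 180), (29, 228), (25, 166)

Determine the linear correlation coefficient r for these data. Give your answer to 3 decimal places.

0.706

n = 8, Σx = 201, Σy = 1684, Σx² = 5129, Σy² = 359734, Σxy = 42765
nΣxy − ΣxΣy = 342120 − 338484 = 3636
nΣx² − (Σx)² = 41032 − 40401 = 631; nΣy² − (Σy)² = 2877872 − 2835856 = 42016
r = 3636 / √(631 × 42016) = 3636 / 5148.9898 ≈ 0.706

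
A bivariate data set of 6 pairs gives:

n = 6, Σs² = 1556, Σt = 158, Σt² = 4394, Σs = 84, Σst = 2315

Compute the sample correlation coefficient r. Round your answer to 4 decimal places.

r = (nΣst − ΣsΣt) / √[(nΣs² − (Σs)²)(nΣt² − (Σt)²)]
Numerator: 6×2315 − 84×158 = 618
Denominator: √[(9336 − 7056)(26364 − 24964)] = √[2280 × 1400] = 1786.6169
r = 618 / 1786.6169 ≈ 0.3459

0.3459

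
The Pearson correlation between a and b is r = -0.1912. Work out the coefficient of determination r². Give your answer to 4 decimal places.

r² = (-0.1912)² = 0.0366

0.0366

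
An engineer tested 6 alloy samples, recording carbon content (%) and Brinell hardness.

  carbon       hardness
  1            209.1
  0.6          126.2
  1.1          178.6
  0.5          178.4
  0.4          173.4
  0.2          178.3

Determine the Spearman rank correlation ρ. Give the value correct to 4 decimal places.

Rank carbon: 5, 4, 6, 3, 2, 1
Rank hardness: 6, 1, 5, 4, 2, 3
d = rank(carbon) − rank(hardness): -1, 3, 1, -1, 0, -2; Σd² = 16
ρ = 1 − 6Σd² / [n(n²−1)] = 1 − 6×16 / (6×35) = 1 − 96/210 ≈ 0.5429

0.5429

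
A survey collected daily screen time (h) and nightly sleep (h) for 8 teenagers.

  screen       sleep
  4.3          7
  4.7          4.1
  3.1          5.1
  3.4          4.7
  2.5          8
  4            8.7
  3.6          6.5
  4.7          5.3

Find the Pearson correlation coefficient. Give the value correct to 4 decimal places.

n = 8, Σx = 30.3, Σy = 49.4, Σx² = 119.05, Σy² = 323.94, Σxy = 184.27
nΣxy − ΣxΣy = 1474.16 − 1496.82 = -22.66
nΣx² − (Σx)² = 952.4 − 918.09 = 34.31; nΣy² − (Σy)² = 2591.52 − 2440.36 = 151.16
r = -22.66 / √(34.31 × 151.16) = -22.66 / 72.0160 ≈ -0.3147

-0.3147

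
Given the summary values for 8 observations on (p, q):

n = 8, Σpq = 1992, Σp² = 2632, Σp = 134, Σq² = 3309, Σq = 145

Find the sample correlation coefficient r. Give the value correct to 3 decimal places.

-0.850

r = (nΣpq − ΣpΣq) / √[(nΣp² − (Σp)²)(nΣq² − (Σq)²)]
Numerator: 8×1992 − 134×145 = -3494
Denominator: √[(21056 − 17956)(26472 − 21025)] = √[3100 × 5447] = 4109.2213
r = -3494 / 4109.2213 ≈ -0.850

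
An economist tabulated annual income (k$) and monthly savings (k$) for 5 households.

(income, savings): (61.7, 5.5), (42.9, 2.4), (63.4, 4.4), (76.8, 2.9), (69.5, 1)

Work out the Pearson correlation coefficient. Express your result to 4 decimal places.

-0.0547

n = 5, Σx = 314.3, Σy = 16.2, Σx² = 20395.35, Σy² = 64.78, Σxy = 1013.49
nΣxy − ΣxΣy = 5067.45 − 5091.66 = -24.21
nΣx² − (Σx)² = 101976.75 − 98784.49 = 3192.26; nΣy² − (Σy)² = 323.9 − 262.44 = 61.46
r = -24.21 / √(3192.26 × 61.46) = -24.21 / 442.9405 ≈ -0.0547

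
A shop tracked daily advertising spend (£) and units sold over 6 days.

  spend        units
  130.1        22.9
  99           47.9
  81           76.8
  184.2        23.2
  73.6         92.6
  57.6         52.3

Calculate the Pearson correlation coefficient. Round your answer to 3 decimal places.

n = 6, Σx = 625.5, Σy = 315.7, Σx² = 75952.37, Σy² = 20565.35, Σxy = 28043.47
nΣxy − ΣxΣy = 168260.82 − 197470.35 = -29209.53
nΣx² − (Σx)² = 455714.22 − 391250.25 = 64463.97; nΣy² − (Σy)² = 123392.1 − 99666.49 = 23725.61
r = -29209.53 / √(64463.97 × 23725.61) = -29209.53 / 39108.1451 ≈ -0.747

-0.747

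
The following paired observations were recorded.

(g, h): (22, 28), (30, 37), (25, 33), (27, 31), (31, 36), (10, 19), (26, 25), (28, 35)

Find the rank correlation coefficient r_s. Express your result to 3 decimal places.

Rank g: 2, 7, 3, 5, 8, 1, 4, 6
Rank h: 3, 8, 5, 4, 7, 1, 2, 6
d = rank(g) − rank(h): -1, -1, -2, 1, 1, 0, 2, 0; Σd² = 12
ρ = 1 − 6Σd² / [n(n²−1)] = 1 − 6×12 / (8×63) = 1 − 72/504 ≈ 0.857

0.857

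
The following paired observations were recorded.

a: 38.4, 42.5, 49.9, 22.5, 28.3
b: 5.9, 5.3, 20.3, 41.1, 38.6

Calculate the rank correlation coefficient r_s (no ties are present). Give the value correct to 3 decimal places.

Rank a: 3, 4, 5, 1, 2
Rank b: 2, 1, 3, 5, 4
d = rank(a) − rank(b): 1, 3, 2, -4, -2; Σd² = 34
ρ = 1 − 6Σd² / [n(n²−1)] = 1 − 6×34 / (5×24) = 1 − 204/120 ≈ -0.700

-0.700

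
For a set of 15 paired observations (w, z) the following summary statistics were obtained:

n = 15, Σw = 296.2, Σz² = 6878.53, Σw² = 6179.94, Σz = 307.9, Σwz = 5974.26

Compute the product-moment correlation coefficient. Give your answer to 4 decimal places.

-0.2460

r = (nΣwz − ΣwΣz) / √[(nΣw² − (Σw)²)(nΣz² − (Σz)²)]
Numerator: 15×5974.26 − 296.2×307.9 = -1586.08
Denominator: √[(92699.1 − 87734.44)(103177.95 − 94802.41)] = √[4964.66 × 8375.54] = 6448.3880
r = -1586.08 / 6448.3880 ≈ -0.2460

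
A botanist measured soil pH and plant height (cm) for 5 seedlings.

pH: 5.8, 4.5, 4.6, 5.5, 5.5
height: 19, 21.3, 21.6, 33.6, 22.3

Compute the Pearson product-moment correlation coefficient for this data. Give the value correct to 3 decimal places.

n = 5, Σx = 25.9, Σy = 117.8, Σx² = 135.55, Σy² = 2907.5, Σxy = 612.86
nΣxy − ΣxΣy = 3064.3 − 3051.02 = 13.28
nΣx² − (Σx)² = 677.75 − 670.81 = 6.94; nΣy² − (Σy)² = 14537.5 − 13876.84 = 660.66
r = 13.28 / √(6.94 × 660.66) = 13.28 / 67.7125 ≈ 0.196

0.196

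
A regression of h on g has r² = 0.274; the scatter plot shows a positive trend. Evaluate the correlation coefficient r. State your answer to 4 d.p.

0.5235

|r| = √0.274 = 0.5235
The association is positive, so r = 0.5235.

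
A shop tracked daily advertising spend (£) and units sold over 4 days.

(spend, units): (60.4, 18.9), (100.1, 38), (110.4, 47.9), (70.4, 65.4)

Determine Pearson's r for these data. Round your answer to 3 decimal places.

n = 4, Σx = 341.3, Σy = 170.2, Σx² = 30812.49, Σy² = 8372.78, Σxy = 14837.68
nΣxy − ΣxΣy = 59350.72 − 58089.26 = 1261.46
nΣx² − (Σx)² = 123249.96 − 116485.69 = 6764.27; nΣy² − (Σy)² = 33491.12 − 28968.04 = 4523.08
r = 1261.46 / √(6764.27 × 4523.08) = 1261.46 / 5531.3049 ≈ 0.228

0.228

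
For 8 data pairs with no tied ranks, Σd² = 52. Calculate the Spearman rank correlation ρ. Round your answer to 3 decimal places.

ρ = 1 − 6Σd² / [n(n²−1)] = 1 − 6×52 / (8×63)
  = 1 − 312/504 = 1 − 0.6190 ≈ 0.381

0.381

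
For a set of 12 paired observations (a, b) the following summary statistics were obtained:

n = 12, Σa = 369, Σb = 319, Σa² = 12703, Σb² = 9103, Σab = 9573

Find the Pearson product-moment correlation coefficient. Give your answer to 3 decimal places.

r = (nΣab − ΣaΣb) / √[(nΣa² − (Σa)²)(nΣb² − (Σb)²)]
Numerator: 12×9573 − 369×319 = -2835
Denominator: √[(152436 − 136161)(109236 − 101761)] = √[16275 × 7475] = 11029.7609
r = -2835 / 11029.7609 ≈ -0.257

-0.257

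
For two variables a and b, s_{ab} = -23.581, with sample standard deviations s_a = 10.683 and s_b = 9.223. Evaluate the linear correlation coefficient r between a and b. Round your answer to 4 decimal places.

r = Cov(a,b) / (s_a · s_b) = -23.581 / (10.683 × 9.223)
  = -23.581 / 98.5293 ≈ -0.2393

-0.2393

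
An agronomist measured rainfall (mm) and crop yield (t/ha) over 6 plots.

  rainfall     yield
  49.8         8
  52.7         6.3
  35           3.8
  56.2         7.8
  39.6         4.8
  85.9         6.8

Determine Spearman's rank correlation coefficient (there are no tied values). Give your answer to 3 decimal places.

0.600

Rank rainfall: 3, 4, 1, 5, 2, 6
Rank yield: 6, 3, 1, 5, 2, 4
d = rank(rainfall) − rank(yield): -3, 1, 0, 0, 0, 2; Σd² = 14
ρ = 1 − 6Σd² / [n(n²−1)] = 1 − 6×14 / (6×35) = 1 − 84/210 ≈ 0.600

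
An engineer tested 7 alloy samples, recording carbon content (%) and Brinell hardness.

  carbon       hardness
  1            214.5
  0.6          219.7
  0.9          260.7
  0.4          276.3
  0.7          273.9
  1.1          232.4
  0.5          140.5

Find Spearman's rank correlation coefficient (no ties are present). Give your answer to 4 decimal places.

-0.1786

Rank carbon: 6, 3, 5, 1, 4, 7, 2
Rank hardness: 2, 3, 5, 7, 6, 4, 1
d = rank(carbon) − rank(hardness): 4, 0, 0, -6, -2, 3, 1; Σd² = 66
ρ = 1 − 6Σd² / [n(n²−1)] = 1 − 6×66 / (7×48) = 1 − 396/336 ≈ -0.1786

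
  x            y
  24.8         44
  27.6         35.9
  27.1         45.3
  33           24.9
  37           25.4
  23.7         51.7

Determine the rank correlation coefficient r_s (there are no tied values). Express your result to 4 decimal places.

Rank x: 2, 4, 3, 5, 6, 1
Rank y: 4, 3, 5, 1, 2, 6
d = rank(x) − rank(y): -2, 1, -2, 4, 4, -5; Σd² = 66
ρ = 1 − 6Σd² / [n(n²−1)] = 1 − 6×66 / (6×35) = 1 − 396/210 ≈ -0.8857

-0.8857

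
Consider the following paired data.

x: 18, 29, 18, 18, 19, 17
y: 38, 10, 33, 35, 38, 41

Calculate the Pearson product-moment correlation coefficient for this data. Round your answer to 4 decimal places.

-0.9723

n = 6, Σx = 119, Σy = 195, Σx² = 2463, Σy² = 6983, Σxy = 3617
nΣxy − ΣxΣy = 21702 − 23205 = -1503
nΣx² − (Σx)² = 14778 − 14161 = 617; nΣy² − (Σy)² = 41898 − 38025 = 3873
r = -1503 / √(617 × 3873) = -1503 / 1545.8464 ≈ -0.9723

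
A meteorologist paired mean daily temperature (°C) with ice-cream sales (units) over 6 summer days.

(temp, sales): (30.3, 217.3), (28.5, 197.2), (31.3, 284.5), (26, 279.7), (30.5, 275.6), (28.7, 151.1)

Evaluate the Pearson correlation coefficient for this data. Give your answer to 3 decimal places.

0.120

n = 6, Σx = 175.3, Σy = 1405.4, Σx² = 5139.97, Σy² = 344066.04, Σxy = 41123.81
nΣxy − ΣxΣy = 246742.86 − 246366.62 = 376.24
nΣx² − (Σx)² = 30839.82 − 30730.09 = 109.73; nΣy² − (Σy)² = 2064396.24 − 1975149.16 = 89247.08
r = 376.24 / √(109.73 × 89247.08) = 376.24 / 3129.3901 ≈ 0.120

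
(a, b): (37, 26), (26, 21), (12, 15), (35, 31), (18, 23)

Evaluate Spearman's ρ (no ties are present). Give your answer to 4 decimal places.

0.8000

Rank a: 5, 3, 1, 4, 2
Rank b: 4, 2, 1, 5, 3
d = rank(a) − rank(b): 1, 1, 0, -1, -1; Σd² = 4
ρ = 1 − 6Σd² / [n(n²−1)] = 1 − 6×4 / (5×24) = 1 − 24/120 ≈ 0.8000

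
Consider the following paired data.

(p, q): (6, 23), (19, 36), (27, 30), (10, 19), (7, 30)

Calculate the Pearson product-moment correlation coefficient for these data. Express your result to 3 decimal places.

0.534

n = 5, Σp = 69, Σq = 138, Σp² = 1275, Σq² = 3986, Σpq = 2032
nΣpq − ΣpΣq = 10160 − 9522 = 638
nΣp² − (Σp)² = 6375 − 4761 = 1614; nΣq² − (Σq)² = 19930 − 19044 = 886
r = 638 / √(1614 × 886) = 638 / 1195.8277 ≈ 0.534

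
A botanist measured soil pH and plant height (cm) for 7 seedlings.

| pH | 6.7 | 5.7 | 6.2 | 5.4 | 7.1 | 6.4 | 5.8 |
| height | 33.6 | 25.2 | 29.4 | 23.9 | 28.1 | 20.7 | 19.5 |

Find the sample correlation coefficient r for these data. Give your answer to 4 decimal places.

n = 7, Σx = 43.3, Σy = 180.4, Σx² = 269.99, Σy² = 4797.92, Σxy = 1125.19
nΣxy − ΣxΣy = 7876.33 − 7811.32 = 65.01
nΣx² − (Σx)² = 1889.93 − 1874.89 = 15.04; nΣy² − (Σy)² = 33585.44 − 32544.16 = 1041.28
r = 65.01 / √(15.04 × 1041.28) = 65.01 / 125.1433 ≈ 0.5195

0.5195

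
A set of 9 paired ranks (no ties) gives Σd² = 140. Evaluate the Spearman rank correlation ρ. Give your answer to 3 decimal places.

ρ = 1 − 6Σd² / [n(n²−1)] = 1 − 6×140 / (9×80)
  = 1 − 840/720 = 1 − 1.1667 ≈ -0.167

-0.167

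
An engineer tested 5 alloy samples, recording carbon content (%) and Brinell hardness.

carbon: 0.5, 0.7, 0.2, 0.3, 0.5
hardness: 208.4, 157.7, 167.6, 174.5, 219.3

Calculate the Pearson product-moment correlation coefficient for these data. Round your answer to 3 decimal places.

n = 5, Σx = 2.2, Σy = 927.5, Σx² = 1.12, Σy² = 174932.35, Σxy = 410.11
nΣxy − ΣxΣy = 2050.55 − 2040.5 = 10.05
nΣx² − (Σx)² = 5.6 − 4.84 = 0.76; nΣy² − (Σy)² = 874661.75 − 860256.25 = 14405.5
r = 10.05 / √(0.76 × 14405.5) = 10.05 / 104.6336 ≈ 0.096

0.096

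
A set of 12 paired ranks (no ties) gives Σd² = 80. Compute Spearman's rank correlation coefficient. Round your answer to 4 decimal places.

0.7203

ρ = 1 − 6Σd² / [n(n²−1)] = 1 − 6×80 / (12×143)
  = 1 − 480/1716 = 1 − 0.27972 ≈ 0.7203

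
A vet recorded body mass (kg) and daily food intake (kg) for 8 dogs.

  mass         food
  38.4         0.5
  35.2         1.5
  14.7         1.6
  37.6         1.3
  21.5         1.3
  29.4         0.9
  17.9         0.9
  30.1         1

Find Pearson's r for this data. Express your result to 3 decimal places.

n = 8, Σx = 224.8, Σy = 9, Σx² = 6896.48, Σy² = 11.06, Σxy = 245.02
nΣxy − ΣxΣy = 1960.16 − 2023.2 = -63.04
nΣx² − (Σx)² = 55171.84 − 50535.04 = 4636.8; nΣy² − (Σy)² = 88.48 − 81 = 7.48
r = -63.04 / √(4636.8 × 7.48) = -63.04 / 186.2344 ≈ -0.338

-0.338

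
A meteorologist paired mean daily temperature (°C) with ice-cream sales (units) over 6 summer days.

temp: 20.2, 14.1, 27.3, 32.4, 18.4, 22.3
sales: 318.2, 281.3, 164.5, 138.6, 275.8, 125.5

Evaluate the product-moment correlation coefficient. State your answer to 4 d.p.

n = 6, Σx = 134.7, Σy = 1303.9, Σx² = 3237.75, Σy² = 318467.03, Σxy = 27248.83
nΣxy − ΣxΣy = 163492.98 − 175635.33 = -12142.35
nΣx² − (Σx)² = 19426.5 − 18144.09 = 1282.41; nΣy² − (Σy)² = 1910802.18 − 1700155.21 = 210646.97
r = -12142.35 / √(1282.41 × 210646.97) = -12142.35 / 16435.8079 ≈ -0.7388

-0.7388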